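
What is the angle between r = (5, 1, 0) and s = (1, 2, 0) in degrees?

r·s = 5·1 + 1·2 + 0·0 = 5 + 2 + 0 = 7
|r| = √(5² + 1² + 0²) = √26 ≈ 5.099
|s| = √(1² + 2² + 0²) = √5 ≈ 2.236
cos θ = (r·s)/(|r||s|) = 7/(5.099·2.236) ≈ 0.6139
θ = arccos(0.6139) ≈ 52.13°

52.13°


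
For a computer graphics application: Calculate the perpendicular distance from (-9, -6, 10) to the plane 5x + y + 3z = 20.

distance = |a·x₀ + b·y₀ + c·z₀ - d| / √(a² + b² + c²)
  = |5·(-9) + 1·(-6) + 3·10 - 20| / √(5² + 1² + 3²)
  = |-45 - 6 + 30 - 20| / √(25 + 1 + 9)
  = |-41| / √35
  = 41 / 5.916
  ≈ 6.93

6.93


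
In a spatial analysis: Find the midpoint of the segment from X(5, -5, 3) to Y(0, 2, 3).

M = ((x₁+x₂)/2, (y₁+y₂)/2, (z₁+z₂)/2)
  = ((5 + 0)/2, (-5 + 2)/2, (3 + 3)/2)
  = (5/2, -3/2, 6/2)
  = (2.5, -1.5, 3)

(2.5, -1.5, 3)


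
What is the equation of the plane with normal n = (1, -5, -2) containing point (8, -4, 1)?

The plane through P with normal n = (a, b, c) satisfies n·(r - P) = 0,
i.e. ax + by + cz = a·x₀ + b·y₀ + c·z₀.
d = 1·8 + (-5)·(-4) + (-2)·1
  = 8 + 20 - 2
  = 26
Equation: x - 5y - 2z = 26

x - 5y - 2z = 26


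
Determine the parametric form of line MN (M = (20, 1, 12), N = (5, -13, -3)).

Direction vector d = N - M = (5 - 20, -13 - 1, -3 - 12) = (-15, -14, -15)
Parametric form r = M + t·d:
x = 20 - 15t, y = 1 - 14t, z = 12 - 15t

x = 20 - 15t, y = 1 - 14t, z = 12 - 15t


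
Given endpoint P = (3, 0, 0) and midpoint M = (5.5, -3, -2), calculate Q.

Q = 2M - P
  = (2·5.5 - 3, 2·(-3) - 0, 2·(-2) - 0)
  = (11 - 3, -6 + 0, -4 + 0)
  = (8, -6, -4)

(8, -6, -4)


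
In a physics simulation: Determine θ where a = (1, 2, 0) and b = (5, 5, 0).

a·b = 1·5 + 2·5 + 0·0 = 5 + 10 + 0 = 15
|a| = √(1² + 2² + 0²) = √5 ≈ 2.236
|b| = √(5² + 5² + 0²) = √50 ≈ 7.071
cos θ = (a·b)/(|a||b|) = 15/(2.236·7.071) ≈ 0.9487
θ = arccos(0.9487) ≈ 18.43°

18.43°


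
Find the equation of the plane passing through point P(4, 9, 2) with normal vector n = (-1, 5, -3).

The plane through P with normal n = (a, b, c) satisfies n·(r - P) = 0,
i.e. ax + by + cz = a·x₀ + b·y₀ + c·z₀.
d = (-1)·4 + 5·9 + (-3)·2
  = -4 + 45 - 6
  = 35
Equation: -x + 5y - 3z = 35

-x + 5y - 3z = 35


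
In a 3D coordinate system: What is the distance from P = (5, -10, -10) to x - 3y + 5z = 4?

distance = |a·x₀ + b·y₀ + c·z₀ - d| / √(a² + b² + c²)
  = |1·5 + (-3)·(-10) + 5·(-10) - 4| / √(1² + (-3)² + 5²)
  = |5 + 30 - 50 - 4| / √(1 + 9 + 25)
  = |-19| / √35
  = 19 / 5.916
  ≈ 3.212

3.212


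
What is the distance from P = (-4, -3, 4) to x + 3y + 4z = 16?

distance = |a·x₀ + b·y₀ + c·z₀ - d| / √(a² + b² + c²)
  = |1·(-4) + 3·(-3) + 4·4 - 16| / √(1² + 3² + 4²)
  = |-4 - 9 + 16 - 16| / √(1 + 9 + 16)
  = |-13| / √26
  = 13 / 5.099
  ≈ 2.55

2.55


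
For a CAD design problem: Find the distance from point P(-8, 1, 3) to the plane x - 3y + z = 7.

distance = |a·x₀ + b·y₀ + c·z₀ - d| / √(a² + b² + c²)
  = |1·(-8) + (-3)·1 + 1·3 - 7| / √(1² + (-3)² + 1²)
  = |-8 - 3 + 3 - 7| / √(1 + 9 + 1)
  = |-15| / √11
  = 15 / 3.317
  ≈ 4.523

4.523


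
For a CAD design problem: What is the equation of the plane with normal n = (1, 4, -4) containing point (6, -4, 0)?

The plane through P with normal n = (a, b, c) satisfies n·(r - P) = 0,
i.e. ax + by + cz = a·x₀ + b·y₀ + c·z₀.
d = 1·6 + 4·(-4) + (-4)·0
  = 6 - 16 + 0
  = -10
Equation: x + 4y - 4z = -10

x + 4y - 4z = -10


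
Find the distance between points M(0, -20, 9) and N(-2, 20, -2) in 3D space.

d = √[(x₂-x₁)² + (y₂-y₁)² + (z₂-z₁)²]
  = √[(-2)² + 40² + (-11)²]
  = √[4 + 1600 + 121]
  = √1725
  ≈ 41.53

41.53


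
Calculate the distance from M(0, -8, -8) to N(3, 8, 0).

d = √[(x₂-x₁)² + (y₂-y₁)² + (z₂-z₁)²]
  = √[3² + 16² + 8²]
  = √[9 + 256 + 64]
  = √329
  ≈ 18.14

18.14


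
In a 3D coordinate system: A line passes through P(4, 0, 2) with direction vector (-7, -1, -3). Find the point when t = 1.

P(t) = P + t·d
  = (4 + (-7)·1, 0 + (-1)·1, 2 + (-3)·1)
  = (4 - 7, 0 - 1, 2 - 3)
  = (-3, -1, -1)

(-3, -1, -1)


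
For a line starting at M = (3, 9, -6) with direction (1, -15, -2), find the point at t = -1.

P(t) = M + t·d
  = (3 + 1·(-1), 9 + (-15)·(-1), -6 + (-2)·(-1))
  = (3 - 1, 9 + 15, -6 + 2)
  = (2, 24, -4)

(2, 24, -4)


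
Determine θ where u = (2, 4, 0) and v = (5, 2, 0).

u·v = 2·5 + 4·2 + 0·0 = 10 + 8 + 0 = 18
|u| = √(2² + 4² + 0²) = √20 ≈ 4.472
|v| = √(5² + 2² + 0²) = √29 ≈ 5.385
cos θ = (u·v)/(|u||v|) = 18/(4.472·5.385) ≈ 0.7474
θ = arccos(0.7474) ≈ 41.63°

41.63°


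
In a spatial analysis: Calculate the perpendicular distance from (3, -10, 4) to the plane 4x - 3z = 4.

distance = |a·x₀ + b·y₀ + c·z₀ - d| / √(a² + b² + c²)
  = |4·3 + 0·(-10) + (-3)·4 - 4| / √(4² + 0² + (-3)²)
  = |12 + 0 - 12 - 4| / √(16 + 0 + 9)
  = |-4| / √25
  = 4 / 5
  ≈ 0.8

0.8


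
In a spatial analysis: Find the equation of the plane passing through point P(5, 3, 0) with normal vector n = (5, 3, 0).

The plane through P with normal n = (a, b, c) satisfies n·(r - P) = 0,
i.e. ax + by + cz = a·x₀ + b·y₀ + c·z₀.
d = 5·5 + 3·3 + 0·0
  = 25 + 9 + 0
  = 34
Equation: 5x + 3y = 34

5x + 3y = 34


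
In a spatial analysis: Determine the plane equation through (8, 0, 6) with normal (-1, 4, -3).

The plane through P with normal n = (a, b, c) satisfies n·(r - P) = 0,
i.e. ax + by + cz = a·x₀ + b·y₀ + c·z₀.
d = (-1)·8 + 4·0 + (-3)·6
  = -8 + 0 - 18
  = -26
Equation: -x + 4y - 3z = -26

-x + 4y - 3z = -26


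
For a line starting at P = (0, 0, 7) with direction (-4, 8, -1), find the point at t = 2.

P(t) = P + t·d
  = (0 + (-4)·2, 0 + 8·2, 7 + (-1)·2)
  = (0 - 8, 0 + 16, 7 - 2)
  = (-8, 16, 5)

(-8, 16, 5)


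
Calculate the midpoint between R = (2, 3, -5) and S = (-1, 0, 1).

M = ((x₁+x₂)/2, (y₁+y₂)/2, (z₁+z₂)/2)
  = ((2 - 1)/2, (3 + 0)/2, (-5 + 1)/2)
  = (1/2, 3/2, -4/2)
  = (0.5, 1.5, -2)

(0.5, 1.5, -2)


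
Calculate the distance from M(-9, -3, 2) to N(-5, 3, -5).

d = √[(x₂-x₁)² + (y₂-y₁)² + (z₂-z₁)²]
  = √[4² + 6² + (-7)²]
  = √[16 + 36 + 49]
  = √101
  ≈ 10.05

10.05


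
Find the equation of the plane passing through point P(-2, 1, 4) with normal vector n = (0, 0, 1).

The plane through P with normal n = (a, b, c) satisfies n·(r - P) = 0,
i.e. ax + by + cz = a·x₀ + b·y₀ + c·z₀.
d = 0·(-2) + 0·1 + 1·4
  = 0 + 0 + 4
  = 4
Equation: z = 4

z = 4


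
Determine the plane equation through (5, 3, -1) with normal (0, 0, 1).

The plane through P with normal n = (a, b, c) satisfies n·(r - P) = 0,
i.e. ax + by + cz = a·x₀ + b·y₀ + c·z₀.
d = 0·5 + 0·3 + 1·(-1)
  = 0 + 0 - 1
  = -1
Equation: z = -1

z = -1


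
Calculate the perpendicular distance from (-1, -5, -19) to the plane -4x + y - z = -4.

distance = |a·x₀ + b·y₀ + c·z₀ - d| / √(a² + b² + c²)
  = |(-4)·(-1) + 1·(-5) + (-1)·(-19) - (-4)| / √((-4)² + 1² + (-1)²)
  = |4 - 5 + 19 + 4| / √(16 + 1 + 1)
  = |22| / √18
  = 22 / 4.243
  ≈ 5.185

5.185


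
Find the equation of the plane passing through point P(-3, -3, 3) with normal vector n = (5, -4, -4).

The plane through P with normal n = (a, b, c) satisfies n·(r - P) = 0,
i.e. ax + by + cz = a·x₀ + b·y₀ + c·z₀.
d = 5·(-3) + (-4)·(-3) + (-4)·3
  = -15 + 12 - 12
  = -15
Equation: 5x - 4y - 4z = -15

5x - 4y - 4z = -15


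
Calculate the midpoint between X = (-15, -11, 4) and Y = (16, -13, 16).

M = ((x₁+x₂)/2, (y₁+y₂)/2, (z₁+z₂)/2)
  = ((-15 + 16)/2, (-11 - 13)/2, (4 + 16)/2)
  = (1/2, -24/2, 20/2)
  = (0.5, -12, 10)

(0.5, -12, 10)


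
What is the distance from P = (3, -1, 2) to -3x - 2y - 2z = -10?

distance = |a·x₀ + b·y₀ + c·z₀ - d| / √(a² + b² + c²)
  = |(-3)·3 + (-2)·(-1) + (-2)·2 - (-10)| / √((-3)² + (-2)² + (-2)²)
  = |-9 + 2 - 4 + 10| / √(9 + 4 + 4)
  = |-1| / √17
  = 1 / 4.123
  ≈ 0.2425

0.2425


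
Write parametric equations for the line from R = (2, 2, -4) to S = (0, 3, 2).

Direction vector d = S - R = (0 - 2, 3 - 2, 2 + 4) = (-2, 1, 6)
Parametric form r = R + t·d:
x = 2 - 2t, y = 2 + t, z = -4 + 6t

x = 2 - 2t, y = 2 + t, z = -4 + 6t


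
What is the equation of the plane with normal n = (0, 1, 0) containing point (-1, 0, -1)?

The plane through P with normal n = (a, b, c) satisfies n·(r - P) = 0,
i.e. ax + by + cz = a·x₀ + b·y₀ + c·z₀.
d = 0·(-1) + 1·0 + 0·(-1)
  = 0 + 0 + 0
  = 0
Equation: y = 0

y = 0


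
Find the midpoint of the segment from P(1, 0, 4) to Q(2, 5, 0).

M = ((x₁+x₂)/2, (y₁+y₂)/2, (z₁+z₂)/2)
  = ((1 + 2)/2, (0 + 5)/2, (4 + 0)/2)
  = (3/2, 5/2, 4/2)
  = (1.5, 2.5, 2)

(1.5, 2.5, 2)


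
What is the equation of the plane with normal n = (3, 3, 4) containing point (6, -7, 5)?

The plane through P with normal n = (a, b, c) satisfies n·(r - P) = 0,
i.e. ax + by + cz = a·x₀ + b·y₀ + c·z₀.
d = 3·6 + 3·(-7) + 4·5
  = 18 - 21 + 20
  = 17
Equation: 3x + 3y + 4z = 17

3x + 3y + 4z = 17


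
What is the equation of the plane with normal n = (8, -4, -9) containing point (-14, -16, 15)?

The plane through P with normal n = (a, b, c) satisfies n·(r - P) = 0,
i.e. ax + by + cz = a·x₀ + b·y₀ + c·z₀.
d = 8·(-14) + (-4)·(-16) + (-9)·15
  = -112 + 64 - 135
  = -183
Equation: 8x - 4y - 9z = -183

8x - 4y - 9z = -183


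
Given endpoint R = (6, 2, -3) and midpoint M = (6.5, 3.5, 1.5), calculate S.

S = 2M - R
  = (2·6.5 - 6, 2·3.5 - 2, 2·1.5 - (-3))
  = (13 - 6, 7 - 2, 3 + 3)
  = (7, 5, 6)

(7, 5, 6)


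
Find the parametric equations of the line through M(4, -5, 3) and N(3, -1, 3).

Direction vector d = N - M = (3 - 4, -1 + 5, 3 - 3) = (-1, 4, 0)
Parametric form r = M + t·d:
x = 4 - t, y = -5 + 4t, z = 3

x = 4 - t, y = -5 + 4t, z = 3


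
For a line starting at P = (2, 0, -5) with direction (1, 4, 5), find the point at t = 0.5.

P(t) = P + t·d
  = (2 + 1·0.5, 0 + 4·0.5, -5 + 5·0.5)
  = (2 + 0.5, 0 + 2, -5 + 2.5)
  = (2.5, 2, -2.5)

(2.5, 2, -2.5)


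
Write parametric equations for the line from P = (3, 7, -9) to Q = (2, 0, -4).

Direction vector d = Q - P = (2 - 3, 0 - 7, -4 + 9) = (-1, -7, 5)
Parametric form r = P + t·d:
x = 3 - t, y = 7 - 7t, z = -9 + 5t

x = 3 - t, y = 7 - 7t, z = -9 + 5t


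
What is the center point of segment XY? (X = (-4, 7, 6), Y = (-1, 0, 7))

M = ((x₁+x₂)/2, (y₁+y₂)/2, (z₁+z₂)/2)
  = ((-4 - 1)/2, (7 + 0)/2, (6 + 7)/2)
  = (-5/2, 7/2, 13/2)
  = (-2.5, 3.5, 6.5)

(-2.5, 3.5, 6.5)


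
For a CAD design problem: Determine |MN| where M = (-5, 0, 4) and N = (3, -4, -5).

d = √[(x₂-x₁)² + (y₂-y₁)² + (z₂-z₁)²]
  = √[8² + (-4)² + (-9)²]
  = √[64 + 16 + 81]
  = √161
  ≈ 12.69

12.69


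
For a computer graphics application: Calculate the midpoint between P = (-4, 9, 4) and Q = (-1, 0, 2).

M = ((x₁+x₂)/2, (y₁+y₂)/2, (z₁+z₂)/2)
  = ((-4 - 1)/2, (9 + 0)/2, (4 + 2)/2)
  = (-5/2, 9/2, 6/2)
  = (-2.5, 4.5, 3)

(-2.5, 4.5, 3)


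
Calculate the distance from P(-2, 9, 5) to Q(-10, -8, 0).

d = √[(x₂-x₁)² + (y₂-y₁)² + (z₂-z₁)²]
  = √[(-8)² + (-17)² + (-5)²]
  = √[64 + 289 + 25]
  = √378
  ≈ 19.44

19.44


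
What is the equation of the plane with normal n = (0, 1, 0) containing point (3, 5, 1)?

The plane through P with normal n = (a, b, c) satisfies n·(r - P) = 0,
i.e. ax + by + cz = a·x₀ + b·y₀ + c·z₀.
d = 0·3 + 1·5 + 0·1
  = 0 + 5 + 0
  = 5
Equation: y = 5

y = 5


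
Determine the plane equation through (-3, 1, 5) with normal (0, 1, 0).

The plane through P with normal n = (a, b, c) satisfies n·(r - P) = 0,
i.e. ax + by + cz = a·x₀ + b·y₀ + c·z₀.
d = 0·(-3) + 1·1 + 0·5
  = 0 + 1 + 0
  = 1
Equation: y = 1

y = 1


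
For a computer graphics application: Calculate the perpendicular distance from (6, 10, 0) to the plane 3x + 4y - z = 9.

distance = |a·x₀ + b·y₀ + c·z₀ - d| / √(a² + b² + c²)
  = |3·6 + 4·10 + (-1)·0 - 9| / √(3² + 4² + (-1)²)
  = |18 + 40 + 0 - 9| / √(9 + 16 + 1)
  = |49| / √26
  = 49 / 5.099
  ≈ 9.61

9.61


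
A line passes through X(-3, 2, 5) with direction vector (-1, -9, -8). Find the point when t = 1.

P(t) = X + t·d
  = (-3 + (-1)·1, 2 + (-9)·1, 5 + (-8)·1)
  = (-3 - 1, 2 - 9, 5 - 8)
  = (-4, -7, -3)

(-4, -7, -3)


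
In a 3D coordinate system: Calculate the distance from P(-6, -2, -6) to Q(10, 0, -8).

d = √[(x₂-x₁)² + (y₂-y₁)² + (z₂-z₁)²]
  = √[16² + 2² + (-2)²]
  = √[256 + 4 + 4]
  = √264
  ≈ 16.25

16.25


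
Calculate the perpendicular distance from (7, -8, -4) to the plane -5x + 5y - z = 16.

distance = |a·x₀ + b·y₀ + c·z₀ - d| / √(a² + b² + c²)
  = |(-5)·7 + 5·(-8) + (-1)·(-4) - 16| / √((-5)² + 5² + (-1)²)
  = |-35 - 40 + 4 - 16| / √(25 + 25 + 1)
  = |-87| / √51
  = 87 / 7.141
  ≈ 12.18

12.18


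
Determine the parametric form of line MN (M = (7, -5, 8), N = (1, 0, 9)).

Direction vector d = N - M = (1 - 7, 0 + 5, 9 - 8) = (-6, 5, 1)
Parametric form r = M + t·d:
x = 7 - 6t, y = -5 + 5t, z = 8 + t

x = 7 - 6t, y = -5 + 5t, z = 8 + t


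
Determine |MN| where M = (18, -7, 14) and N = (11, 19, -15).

d = √[(x₂-x₁)² + (y₂-y₁)² + (z₂-z₁)²]
  = √[(-7)² + 26² + (-29)²]
  = √[49 + 676 + 841]
  = √1566
  ≈ 39.57

39.57


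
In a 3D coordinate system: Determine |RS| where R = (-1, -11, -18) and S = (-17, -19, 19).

d = √[(x₂-x₁)² + (y₂-y₁)² + (z₂-z₁)²]
  = √[(-16)² + (-8)² + 37²]
  = √[256 + 64 + 1369]
  = √1689
  ≈ 41.1

41.1


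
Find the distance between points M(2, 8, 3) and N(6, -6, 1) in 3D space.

d = √[(x₂-x₁)² + (y₂-y₁)² + (z₂-z₁)²]
  = √[4² + (-14)² + (-2)²]
  = √[16 + 196 + 4]
  = √216
  ≈ 14.7

14.7


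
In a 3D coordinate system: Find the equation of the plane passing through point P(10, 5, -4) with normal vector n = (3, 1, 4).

The plane through P with normal n = (a, b, c) satisfies n·(r - P) = 0,
i.e. ax + by + cz = a·x₀ + b·y₀ + c·z₀.
d = 3·10 + 1·5 + 4·(-4)
  = 30 + 5 - 16
  = 19
Equation: 3x + y + 4z = 19

3x + y + 4z = 19


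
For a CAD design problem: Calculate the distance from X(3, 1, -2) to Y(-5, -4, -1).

d = √[(x₂-x₁)² + (y₂-y₁)² + (z₂-z₁)²]
  = √[(-8)² + (-5)² + 1²]
  = √[64 + 25 + 1]
  = √90
  ≈ 9.487

9.487


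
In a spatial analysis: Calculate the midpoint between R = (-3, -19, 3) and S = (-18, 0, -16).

M = ((x₁+x₂)/2, (y₁+y₂)/2, (z₁+z₂)/2)
  = ((-3 - 18)/2, (-19 + 0)/2, (3 - 16)/2)
  = (-21/2, -19/2, -13/2)
  = (-10.5, -9.5, -6.5)

(-10.5, -9.5, -6.5)


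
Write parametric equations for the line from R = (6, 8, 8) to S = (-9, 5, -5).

Direction vector d = S - R = (-9 - 6, 5 - 8, -5 - 8) = (-15, -3, -13)
Parametric form r = R + t·d:
x = 6 - 15t, y = 8 - 3t, z = 8 - 13t

x = 6 - 15t, y = 8 - 3t, z = 8 - 13t


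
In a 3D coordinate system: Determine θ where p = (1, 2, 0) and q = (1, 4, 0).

p·q = 1·1 + 2·4 + 0·0 = 1 + 8 + 0 = 9
|p| = √(1² + 2² + 0²) = √5 ≈ 2.236
|q| = √(1² + 4² + 0²) = √17 ≈ 4.123
cos θ = (p·q)/(|p||q|) = 9/(2.236·4.123) ≈ 0.9762
θ = arccos(0.9762) ≈ 12.53°

12.53°


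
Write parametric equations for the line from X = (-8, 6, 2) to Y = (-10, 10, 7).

Direction vector d = Y - X = (-10 + 8, 10 - 6, 7 - 2) = (-2, 4, 5)
Parametric form r = X + t·d:
x = -8 - 2t, y = 6 + 4t, z = 2 + 5t

x = -8 - 2t, y = 6 + 4t, z = 2 + 5t


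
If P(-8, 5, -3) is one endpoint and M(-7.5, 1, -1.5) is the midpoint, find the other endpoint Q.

Q = 2M - P
  = (2·(-7.5) - (-8), 2·1 - 5, 2·(-1.5) - (-3))
  = (-15 + 8, 2 - 5, -3 + 3)
  = (-7, -3, 0)

(-7, -3, 0)


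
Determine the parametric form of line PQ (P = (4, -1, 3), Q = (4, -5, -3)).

Direction vector d = Q - P = (4 - 4, -5 + 1, -3 - 3) = (0, -4, -6)
Parametric form r = P + t·d:
x = 4, y = -1 - 4t, z = 3 - 6t

x = 4, y = -1 - 4t, z = 3 - 6t


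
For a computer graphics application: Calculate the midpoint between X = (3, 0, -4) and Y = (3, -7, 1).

M = ((x₁+x₂)/2, (y₁+y₂)/2, (z₁+z₂)/2)
  = ((3 + 3)/2, (0 - 7)/2, (-4 + 1)/2)
  = (6/2, -7/2, -3/2)
  = (3, -3.5, -1.5)

(3, -3.5, -1.5)


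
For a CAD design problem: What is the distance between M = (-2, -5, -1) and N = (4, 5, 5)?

d = √[(x₂-x₁)² + (y₂-y₁)² + (z₂-z₁)²]
  = √[6² + 10² + 6²]
  = √[36 + 100 + 36]
  = √172
  ≈ 13.11

13.11


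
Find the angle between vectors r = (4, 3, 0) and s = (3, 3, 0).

r·s = 4·3 + 3·3 + 0·0 = 12 + 9 + 0 = 21
|r| = √(4² + 3² + 0²) = √25 ≈ 5
|s| = √(3² + 3² + 0²) = √18 ≈ 4.243
cos θ = (r·s)/(|r||s|) = 21/(5·4.243) ≈ 0.9899
θ = arccos(0.9899) ≈ 8.13°

8.13°


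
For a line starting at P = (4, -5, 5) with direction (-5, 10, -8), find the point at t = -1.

P(t) = P + t·d
  = (4 + (-5)·(-1), -5 + 10·(-1), 5 + (-8)·(-1))
  = (4 + 5, -5 - 10, 5 + 8)
  = (9, -15, 13)

(9, -15, 13)


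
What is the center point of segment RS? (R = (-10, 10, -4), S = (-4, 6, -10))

M = ((x₁+x₂)/2, (y₁+y₂)/2, (z₁+z₂)/2)
  = ((-10 - 4)/2, (10 + 6)/2, (-4 - 10)/2)
  = (-14/2, 16/2, -14/2)
  = (-7, 8, -7)

(-7, 8, -7)


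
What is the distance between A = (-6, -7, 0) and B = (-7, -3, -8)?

d = √[(x₂-x₁)² + (y₂-y₁)² + (z₂-z₁)²]
  = √[(-1)² + 4² + (-8)²]
  = √[1 + 16 + 64]
  = √81
  ≈ 9

9


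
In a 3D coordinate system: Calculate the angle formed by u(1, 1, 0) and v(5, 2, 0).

u·v = 1·5 + 1·2 + 0·0 = 5 + 2 + 0 = 7
|u| = √(1² + 1² + 0²) = √2 ≈ 1.414
|v| = √(5² + 2² + 0²) = √29 ≈ 5.385
cos θ = (u·v)/(|u||v|) = 7/(1.414·5.385) ≈ 0.9191
θ = arccos(0.9191) ≈ 23.2°

23.2°


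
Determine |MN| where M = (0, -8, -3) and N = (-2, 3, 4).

d = √[(x₂-x₁)² + (y₂-y₁)² + (z₂-z₁)²]
  = √[(-2)² + 11² + 7²]
  = √[4 + 121 + 49]
  = √174
  ≈ 13.19

13.19


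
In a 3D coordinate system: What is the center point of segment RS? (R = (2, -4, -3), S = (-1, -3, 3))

M = ((x₁+x₂)/2, (y₁+y₂)/2, (z₁+z₂)/2)
  = ((2 - 1)/2, (-4 - 3)/2, (-3 + 3)/2)
  = (1/2, -7/2, 0/2)
  = (0.5, -3.5, 0)

(0.5, -3.5, 0)


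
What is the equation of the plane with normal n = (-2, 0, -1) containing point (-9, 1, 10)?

The plane through P with normal n = (a, b, c) satisfies n·(r - P) = 0,
i.e. ax + by + cz = a·x₀ + b·y₀ + c·z₀.
d = (-2)·(-9) + 0·1 + (-1)·10
  = 18 + 0 - 10
  = 8
Equation: -2x - z = 8

-2x - z = 8


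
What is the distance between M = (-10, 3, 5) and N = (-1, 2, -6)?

d = √[(x₂-x₁)² + (y₂-y₁)² + (z₂-z₁)²]
  = √[9² + (-1)² + (-11)²]
  = √[81 + 1 + 121]
  = √203
  ≈ 14.25

14.25


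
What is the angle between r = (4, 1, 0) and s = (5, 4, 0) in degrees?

r·s = 4·5 + 1·4 + 0·0 = 20 + 4 + 0 = 24
|r| = √(4² + 1² + 0²) = √17 ≈ 4.123
|s| = √(5² + 4² + 0²) = √41 ≈ 6.403
cos θ = (r·s)/(|r||s|) = 24/(4.123·6.403) ≈ 0.9091
θ = arccos(0.9091) ≈ 24.62°

24.62°


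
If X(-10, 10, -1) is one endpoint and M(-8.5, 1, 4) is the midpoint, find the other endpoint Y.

Y = 2M - X
  = (2·(-8.5) - (-10), 2·1 - 10, 2·4 - (-1))
  = (-17 + 10, 2 - 10, 8 + 1)
  = (-7, -8, 9)

(-7, -8, 9)


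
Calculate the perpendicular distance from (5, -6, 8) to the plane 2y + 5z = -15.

distance = |a·x₀ + b·y₀ + c·z₀ - d| / √(a² + b² + c²)
  = |0·5 + 2·(-6) + 5·8 - (-15)| / √(0² + 2² + 5²)
  = |0 - 12 + 40 + 15| / √(0 + 4 + 25)
  = |43| / √29
  = 43 / 5.385
  ≈ 7.985

7.985


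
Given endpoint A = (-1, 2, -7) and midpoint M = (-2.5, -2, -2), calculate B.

B = 2M - A
  = (2·(-2.5) - (-1), 2·(-2) - 2, 2·(-2) - (-7))
  = (-5 + 1, -4 - 2, -4 + 7)
  = (-4, -6, 3)

(-4, -6, 3)


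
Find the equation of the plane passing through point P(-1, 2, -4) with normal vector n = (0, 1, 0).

The plane through P with normal n = (a, b, c) satisfies n·(r - P) = 0,
i.e. ax + by + cz = a·x₀ + b·y₀ + c·z₀.
d = 0·(-1) + 1·2 + 0·(-4)
  = 0 + 2 + 0
  = 2
Equation: y = 2

y = 2


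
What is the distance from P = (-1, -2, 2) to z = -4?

distance = |a·x₀ + b·y₀ + c·z₀ - d| / √(a² + b² + c²)
  = |0·(-1) + 0·(-2) + 1·2 - (-4)| / √(0² + 0² + 1²)
  = |0 + 0 + 2 + 4| / √(0 + 0 + 1)
  = |6| / √1
  = 6 / 1
  ≈ 6

6


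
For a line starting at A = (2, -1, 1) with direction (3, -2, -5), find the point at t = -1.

P(t) = A + t·d
  = (2 + 3·(-1), -1 + (-2)·(-1), 1 + (-5)·(-1))
  = (2 - 3, -1 + 2, 1 + 5)
  = (-1, 1, 6)

(-1, 1, 6)


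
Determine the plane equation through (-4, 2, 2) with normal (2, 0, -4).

The plane through P with normal n = (a, b, c) satisfies n·(r - P) = 0,
i.e. ax + by + cz = a·x₀ + b·y₀ + c·z₀.
d = 2·(-4) + 0·2 + (-4)·2
  = -8 + 0 - 8
  = -16
Equation: 2x - 4z = -16

2x - 4z = -16


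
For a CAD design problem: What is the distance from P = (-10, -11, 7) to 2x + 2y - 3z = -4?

distance = |a·x₀ + b·y₀ + c·z₀ - d| / √(a² + b² + c²)
  = |2·(-10) + 2·(-11) + (-3)·7 - (-4)| / √(2² + 2² + (-3)²)
  = |-20 - 22 - 21 + 4| / √(4 + 4 + 9)
  = |-59| / √17
  = 59 / 4.123
  ≈ 14.31

14.31


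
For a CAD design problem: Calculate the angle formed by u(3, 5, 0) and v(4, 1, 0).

u·v = 3·4 + 5·1 + 0·0 = 12 + 5 + 0 = 17
|u| = √(3² + 5² + 0²) = √34 ≈ 5.831
|v| = √(4² + 1² + 0²) = √17 ≈ 4.123
cos θ = (u·v)/(|u||v|) = 17/(5.831·4.123) ≈ 0.7071
θ = arccos(0.7071) ≈ 45°

45°


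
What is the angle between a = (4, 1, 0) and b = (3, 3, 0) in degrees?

a·b = 4·3 + 1·3 + 0·0 = 12 + 3 + 0 = 15
|a| = √(4² + 1² + 0²) = √17 ≈ 4.123
|b| = √(3² + 3² + 0²) = √18 ≈ 4.243
cos θ = (a·b)/(|a||b|) = 15/(4.123·4.243) ≈ 0.8575
θ = arccos(0.8575) ≈ 30.96°

30.96°


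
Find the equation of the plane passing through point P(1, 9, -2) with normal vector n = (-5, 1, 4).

The plane through P with normal n = (a, b, c) satisfies n·(r - P) = 0,
i.e. ax + by + cz = a·x₀ + b·y₀ + c·z₀.
d = (-5)·1 + 1·9 + 4·(-2)
  = -5 + 9 - 8
  = -4
Equation: -5x + y + 4z = -4

-5x + y + 4z = -4


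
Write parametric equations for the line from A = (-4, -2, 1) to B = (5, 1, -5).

Direction vector d = B - A = (5 + 4, 1 + 2, -5 - 1) = (9, 3, -6)
Parametric form r = A + t·d:
x = -4 + 9t, y = -2 + 3t, z = 1 - 6t

x = -4 + 9t, y = -2 + 3t, z = 1 - 6t


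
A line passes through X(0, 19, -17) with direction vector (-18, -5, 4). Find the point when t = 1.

P(t) = X + t·d
  = (0 + (-18)·1, 19 + (-5)·1, -17 + 4·1)
  = (0 - 18, 19 - 5, -17 + 4)
  = (-18, 14, -13)

(-18, 14, -13)


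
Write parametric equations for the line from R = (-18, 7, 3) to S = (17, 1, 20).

Direction vector d = S - R = (17 + 18, 1 - 7, 20 - 3) = (35, -6, 17)
Parametric form r = R + t·d:
x = -18 + 35t, y = 7 - 6t, z = 3 + 17t

x = -18 + 35t, y = 7 - 6t, z = 3 + 17t


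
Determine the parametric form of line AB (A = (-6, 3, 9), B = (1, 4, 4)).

Direction vector d = B - A = (1 + 6, 4 - 3, 4 - 9) = (7, 1, -5)
Parametric form r = A + t·d:
x = -6 + 7t, y = 3 + t, z = 9 - 5t

x = -6 + 7t, y = 3 + t, z = 9 - 5t


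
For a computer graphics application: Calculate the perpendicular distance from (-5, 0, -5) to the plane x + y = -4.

distance = |a·x₀ + b·y₀ + c·z₀ - d| / √(a² + b² + c²)
  = |1·(-5) + 1·0 + 0·(-5) - (-4)| / √(1² + 1² + 0²)
  = |-5 + 0 + 0 + 4| / √(1 + 1 + 0)
  = |-1| / √2
  = 1 / 1.414
  ≈ 0.7071

0.7071


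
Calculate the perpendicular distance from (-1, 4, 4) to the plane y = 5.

distance = |a·x₀ + b·y₀ + c·z₀ - d| / √(a² + b² + c²)
  = |0·(-1) + 1·4 + 0·4 - 5| / √(0² + 1² + 0²)
  = |0 + 4 + 0 - 5| / √(0 + 1 + 0)
  = |-1| / √1
  = 1 / 1
  ≈ 1

1


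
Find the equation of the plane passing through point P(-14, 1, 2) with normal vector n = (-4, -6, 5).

The plane through P with normal n = (a, b, c) satisfies n·(r - P) = 0,
i.e. ax + by + cz = a·x₀ + b·y₀ + c·z₀.
d = (-4)·(-14) + (-6)·1 + 5·2
  = 56 - 6 + 10
  = 60
Equation: -4x - 6y + 5z = 60

-4x - 6y + 5z = 60


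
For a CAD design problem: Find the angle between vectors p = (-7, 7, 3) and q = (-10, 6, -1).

p·q = (-7)·(-10) + 7·6 + 3·(-1) = 70 + 42 - 3 = 109
|p| = √((-7)² + 7² + 3²) = √107 ≈ 10.34
|q| = √((-10)² + 6² + (-1)²) = √137 ≈ 11.7
cos θ = (p·q)/(|p||q|) = 109/(10.34·11.7) ≈ 0.9003
θ = arccos(0.9003) ≈ 25.81°

25.81°


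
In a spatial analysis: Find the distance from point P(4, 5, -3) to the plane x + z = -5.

distance = |a·x₀ + b·y₀ + c·z₀ - d| / √(a² + b² + c²)
  = |1·4 + 0·5 + 1·(-3) - (-5)| / √(1² + 0² + 1²)
  = |4 + 0 - 3 + 5| / √(1 + 0 + 1)
  = |6| / √2
  = 6 / 1.414
  ≈ 4.243

4.243


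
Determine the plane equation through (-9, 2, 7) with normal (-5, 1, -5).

The plane through P with normal n = (a, b, c) satisfies n·(r - P) = 0,
i.e. ax + by + cz = a·x₀ + b·y₀ + c·z₀.
d = (-5)·(-9) + 1·2 + (-5)·7
  = 45 + 2 - 35
  = 12
Equation: -5x + y - 5z = 12

-5x + y - 5z = 12


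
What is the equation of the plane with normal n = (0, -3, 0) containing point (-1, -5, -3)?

The plane through P with normal n = (a, b, c) satisfies n·(r - P) = 0,
i.e. ax + by + cz = a·x₀ + b·y₀ + c·z₀.
d = 0·(-1) + (-3)·(-5) + 0·(-3)
  = 0 + 15 + 0
  = 15
Equation: -3y = 15

-3y = 15


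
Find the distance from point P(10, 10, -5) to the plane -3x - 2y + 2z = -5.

distance = |a·x₀ + b·y₀ + c·z₀ - d| / √(a² + b² + c²)
  = |(-3)·10 + (-2)·10 + 2·(-5) - (-5)| / √((-3)² + (-2)² + 2²)
  = |-30 - 20 - 10 + 5| / √(9 + 4 + 4)
  = |-55| / √17
  = 55 / 4.123
  ≈ 13.34

13.34


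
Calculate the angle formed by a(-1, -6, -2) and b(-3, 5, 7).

a·b = (-1)·(-3) + (-6)·5 + (-2)·7 = 3 - 30 - 14 = -41
|a| = √((-1)² + (-6)² + (-2)²) = √41 ≈ 6.403
|b| = √((-3)² + 5² + 7²) = √83 ≈ 9.11
cos θ = (a·b)/(|a||b|) = -41/(6.403·9.11) ≈ -0.7028
θ = arccos(-0.7028) ≈ 134.7°

134.7°


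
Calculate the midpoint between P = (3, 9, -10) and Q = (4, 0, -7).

M = ((x₁+x₂)/2, (y₁+y₂)/2, (z₁+z₂)/2)
  = ((3 + 4)/2, (9 + 0)/2, (-10 - 7)/2)
  = (7/2, 9/2, -17/2)
  = (3.5, 4.5, -8.5)

(3.5, 4.5, -8.5)


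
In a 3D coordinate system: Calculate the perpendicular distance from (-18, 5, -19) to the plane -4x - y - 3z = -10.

distance = |a·x₀ + b·y₀ + c·z₀ - d| / √(a² + b² + c²)
  = |(-4)·(-18) + (-1)·5 + (-3)·(-19) - (-10)| / √((-4)² + (-1)² + (-3)²)
  = |72 - 5 + 57 + 10| / √(16 + 1 + 9)
  = |134| / √26
  = 134 / 5.099
  ≈ 26.28

26.28


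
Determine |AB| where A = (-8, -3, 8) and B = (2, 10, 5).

d = √[(x₂-x₁)² + (y₂-y₁)² + (z₂-z₁)²]
  = √[10² + 13² + (-3)²]
  = √[100 + 169 + 9]
  = √278
  ≈ 16.67

16.67


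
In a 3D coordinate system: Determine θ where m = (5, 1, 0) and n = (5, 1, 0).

m·n = 5·5 + 1·1 + 0·0 = 25 + 1 + 0 = 26
|m| = √(5² + 1² + 0²) = √26 ≈ 5.099
|n| = √(5² + 1² + 0²) = √26 ≈ 5.099
cos θ = (m·n)/(|m||n|) = 26/(5.099·5.099) ≈ 1
θ = arccos(1) ≈ 0°

0°


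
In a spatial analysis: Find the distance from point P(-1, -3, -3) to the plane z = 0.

distance = |a·x₀ + b·y₀ + c·z₀ - d| / √(a² + b² + c²)
  = |0·(-1) + 0·(-3) + 1·(-3) - 0| / √(0² + 0² + 1²)
  = |0 + 0 - 3 + 0| / √(0 + 0 + 1)
  = |-3| / √1
  = 3 / 1
  ≈ 3

3


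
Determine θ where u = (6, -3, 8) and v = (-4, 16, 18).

u·v = 6·(-4) + (-3)·16 + 8·18 = -24 - 48 + 144 = 72
|u| = √(6² + (-3)² + 8²) = √109 ≈ 10.44
|v| = √((-4)² + 16² + 18²) = √596 ≈ 24.41
cos θ = (u·v)/(|u||v|) = 72/(10.44·24.41) ≈ 0.2825
θ = arccos(0.2825) ≈ 73.59°

73.59°


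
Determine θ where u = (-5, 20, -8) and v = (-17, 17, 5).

u·v = (-5)·(-17) + 20·17 + (-8)·5 = 85 + 340 - 40 = 385
|u| = √((-5)² + 20² + (-8)²) = √489 ≈ 22.11
|v| = √((-17)² + 17² + 5²) = √603 ≈ 24.56
cos θ = (u·v)/(|u||v|) = 385/(22.11·24.56) ≈ 0.709
θ = arccos(0.709) ≈ 44.85°

44.85°


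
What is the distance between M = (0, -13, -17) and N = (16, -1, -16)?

d = √[(x₂-x₁)² + (y₂-y₁)² + (z₂-z₁)²]
  = √[16² + 12² + 1²]
  = √[256 + 144 + 1]
  = √401
  ≈ 20.02

20.02


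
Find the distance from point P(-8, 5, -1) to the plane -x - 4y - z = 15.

distance = |a·x₀ + b·y₀ + c·z₀ - d| / √(a² + b² + c²)
  = |(-1)·(-8) + (-4)·5 + (-1)·(-1) - 15| / √((-1)² + (-4)² + (-1)²)
  = |8 - 20 + 1 - 15| / √(1 + 16 + 1)
  = |-26| / √18
  = 26 / 4.243
  ≈ 6.128

6.128


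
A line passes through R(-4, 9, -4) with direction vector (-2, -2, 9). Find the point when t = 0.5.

P(t) = R + t·d
  = (-4 + (-2)·0.5, 9 + (-2)·0.5, -4 + 9·0.5)
  = (-4 - 1, 9 - 1, -4 + 4.5)
  = (-5, 8, 0.5)

(-5, 8, 0.5)


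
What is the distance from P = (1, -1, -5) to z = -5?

distance = |a·x₀ + b·y₀ + c·z₀ - d| / √(a² + b² + c²)
  = |0·1 + 0·(-1) + 1·(-5) - (-5)| / √(0² + 0² + 1²)
  = |0 + 0 - 5 + 5| / √(0 + 0 + 1)
  = |0| / √1
  = 0 / 1
  ≈ 0

0


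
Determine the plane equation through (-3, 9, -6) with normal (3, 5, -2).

The plane through P with normal n = (a, b, c) satisfies n·(r - P) = 0,
i.e. ax + by + cz = a·x₀ + b·y₀ + c·z₀.
d = 3·(-3) + 5·9 + (-2)·(-6)
  = -9 + 45 + 12
  = 48
Equation: 3x + 5y - 2z = 48

3x + 5y - 2z = 48


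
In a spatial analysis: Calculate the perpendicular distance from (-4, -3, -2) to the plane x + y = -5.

distance = |a·x₀ + b·y₀ + c·z₀ - d| / √(a² + b² + c²)
  = |1·(-4) + 1·(-3) + 0·(-2) - (-5)| / √(1² + 1² + 0²)
  = |-4 - 3 + 0 + 5| / √(1 + 1 + 0)
  = |-2| / √2
  = 2 / 1.414
  ≈ 1.414

1.414


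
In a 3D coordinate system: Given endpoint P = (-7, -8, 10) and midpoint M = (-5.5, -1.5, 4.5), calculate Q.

Q = 2M - P
  = (2·(-5.5) - (-7), 2·(-1.5) - (-8), 2·4.5 - 10)
  = (-11 + 7, -3 + 8, 9 - 10)
  = (-4, 5, -1)

(-4, 5, -1)


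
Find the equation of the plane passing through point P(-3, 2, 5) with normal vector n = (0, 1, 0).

The plane through P with normal n = (a, b, c) satisfies n·(r - P) = 0,
i.e. ax + by + cz = a·x₀ + b·y₀ + c·z₀.
d = 0·(-3) + 1·2 + 0·5
  = 0 + 2 + 0
  = 2
Equation: y = 2

y = 2


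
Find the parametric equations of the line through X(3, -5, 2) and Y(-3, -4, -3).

Direction vector d = Y - X = (-3 - 3, -4 + 5, -3 - 2) = (-6, 1, -5)
Parametric form r = X + t·d:
x = 3 - 6t, y = -5 + t, z = 2 - 5t

x = 3 - 6t, y = -5 + t, z = 2 - 5t


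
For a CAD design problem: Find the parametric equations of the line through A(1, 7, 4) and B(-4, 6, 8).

Direction vector d = B - A = (-4 - 1, 6 - 7, 8 - 4) = (-5, -1, 4)
Parametric form r = A + t·d:
x = 1 - 5t, y = 7 - t, z = 4 + 4t

x = 1 - 5t, y = 7 - t, z = 4 + 4t


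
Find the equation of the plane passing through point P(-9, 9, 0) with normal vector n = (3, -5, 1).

The plane through P with normal n = (a, b, c) satisfies n·(r - P) = 0,
i.e. ax + by + cz = a·x₀ + b·y₀ + c·z₀.
d = 3·(-9) + (-5)·9 + 1·0
  = -27 - 45 + 0
  = -72
Equation: 3x - 5y + z = -72

3x - 5y + z = -72


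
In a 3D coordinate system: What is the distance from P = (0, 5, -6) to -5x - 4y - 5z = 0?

distance = |a·x₀ + b·y₀ + c·z₀ - d| / √(a² + b² + c²)
  = |(-5)·0 + (-4)·5 + (-5)·(-6) - 0| / √((-5)² + (-4)² + (-5)²)
  = |0 - 20 + 30 + 0| / √(25 + 16 + 25)
  = |10| / √66
  = 10 / 8.124
  ≈ 1.231

1.231


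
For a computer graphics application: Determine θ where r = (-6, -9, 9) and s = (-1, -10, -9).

r·s = (-6)·(-1) + (-9)·(-10) + 9·(-9) = 6 + 90 - 81 = 15
|r| = √((-6)² + (-9)² + 9²) = √198 ≈ 14.07
|s| = √((-1)² + (-10)² + (-9)²) = √182 ≈ 13.49
cos θ = (r·s)/(|r||s|) = 15/(14.07·13.49) ≈ 0.07902
θ = arccos(0.07902) ≈ 85.47°

85.47°


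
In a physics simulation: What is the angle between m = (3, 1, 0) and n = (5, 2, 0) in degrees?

m·n = 3·5 + 1·2 + 0·0 = 15 + 2 + 0 = 17
|m| = √(3² + 1² + 0²) = √10 ≈ 3.162
|n| = √(5² + 2² + 0²) = √29 ≈ 5.385
cos θ = (m·n)/(|m||n|) = 17/(3.162·5.385) ≈ 0.9983
θ = arccos(0.9983) ≈ 3.366°

3.366°


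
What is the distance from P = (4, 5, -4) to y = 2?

distance = |a·x₀ + b·y₀ + c·z₀ - d| / √(a² + b² + c²)
  = |0·4 + 1·5 + 0·(-4) - 2| / √(0² + 1² + 0²)
  = |0 + 5 + 0 - 2| / √(0 + 1 + 0)
  = |3| / √1
  = 3 / 1
  ≈ 3

3


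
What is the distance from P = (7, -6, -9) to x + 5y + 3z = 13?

distance = |a·x₀ + b·y₀ + c·z₀ - d| / √(a² + b² + c²)
  = |1·7 + 5·(-6) + 3·(-9) - 13| / √(1² + 5² + 3²)
  = |7 - 30 - 27 - 13| / √(1 + 25 + 9)
  = |-63| / √35
  = 63 / 5.916
  ≈ 10.65

10.65


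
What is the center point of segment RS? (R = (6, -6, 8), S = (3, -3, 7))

M = ((x₁+x₂)/2, (y₁+y₂)/2, (z₁+z₂)/2)
  = ((6 + 3)/2, (-6 - 3)/2, (8 + 7)/2)
  = (9/2, -9/2, 15/2)
  = (4.5, -4.5, 7.5)

(4.5, -4.5, 7.5)


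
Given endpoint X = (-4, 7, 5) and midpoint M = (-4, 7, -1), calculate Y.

Y = 2M - X
  = (2·(-4) - (-4), 2·7 - 7, 2·(-1) - 5)
  = (-8 + 4, 14 - 7, -2 - 5)
  = (-4, 7, -7)

(-4, 7, -7)


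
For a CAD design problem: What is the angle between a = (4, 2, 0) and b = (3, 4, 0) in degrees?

a·b = 4·3 + 2·4 + 0·0 = 12 + 8 + 0 = 20
|a| = √(4² + 2² + 0²) = √20 ≈ 4.472
|b| = √(3² + 4² + 0²) = √25 ≈ 5
cos θ = (a·b)/(|a||b|) = 20/(4.472·5) ≈ 0.8944
θ = arccos(0.8944) ≈ 26.57°

26.57°


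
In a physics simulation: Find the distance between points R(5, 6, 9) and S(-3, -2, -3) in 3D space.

d = √[(x₂-x₁)² + (y₂-y₁)² + (z₂-z₁)²]
  = √[(-8)² + (-8)² + (-12)²]
  = √[64 + 64 + 144]
  = √272
  ≈ 16.49

16.49


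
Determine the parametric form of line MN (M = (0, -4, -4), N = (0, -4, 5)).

Direction vector d = N - M = (0 + 0, -4 + 4, 5 + 4) = (0, 0, 9)
Parametric form r = M + t·d:
x = 0, y = -4, z = -4 + 9t

x = 0, y = -4, z = -4 + 9t


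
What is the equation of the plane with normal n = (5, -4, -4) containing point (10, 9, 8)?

The plane through P with normal n = (a, b, c) satisfies n·(r - P) = 0,
i.e. ax + by + cz = a·x₀ + b·y₀ + c·z₀.
d = 5·10 + (-4)·9 + (-4)·8
  = 50 - 36 - 32
  = -18
Equation: 5x - 4y - 4z = -18

5x - 4y - 4z = -18


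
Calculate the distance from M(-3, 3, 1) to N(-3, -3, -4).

d = √[(x₂-x₁)² + (y₂-y₁)² + (z₂-z₁)²]
  = √[0² + (-6)² + (-5)²]
  = √[0 + 36 + 25]
  = √61
  ≈ 7.81

7.81


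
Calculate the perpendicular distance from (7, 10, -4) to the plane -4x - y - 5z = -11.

distance = |a·x₀ + b·y₀ + c·z₀ - d| / √(a² + b² + c²)
  = |(-4)·7 + (-1)·10 + (-5)·(-4) - (-11)| / √((-4)² + (-1)² + (-5)²)
  = |-28 - 10 + 20 + 11| / √(16 + 1 + 25)
  = |-7| / √42
  = 7 / 6.481
  ≈ 1.08

1.08


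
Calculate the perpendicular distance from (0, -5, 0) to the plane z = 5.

distance = |a·x₀ + b·y₀ + c·z₀ - d| / √(a² + b² + c²)
  = |0·0 + 0·(-5) + 1·0 - 5| / √(0² + 0² + 1²)
  = |0 + 0 + 0 - 5| / √(0 + 0 + 1)
  = |-5| / √1
  = 5 / 1
  ≈ 5

5


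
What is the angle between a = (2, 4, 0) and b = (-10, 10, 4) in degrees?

a·b = 2·(-10) + 4·10 + 0·4 = -20 + 40 + 0 = 20
|a| = √(2² + 4² + 0²) = √20 ≈ 4.472
|b| = √((-10)² + 10² + 4²) = √216 ≈ 14.7
cos θ = (a·b)/(|a||b|) = 20/(4.472·14.7) ≈ 0.3043
θ = arccos(0.3043) ≈ 72.28°

72.28°


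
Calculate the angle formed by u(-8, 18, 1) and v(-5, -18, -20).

u·v = (-8)·(-5) + 18·(-18) + 1·(-20) = 40 - 324 - 20 = -304
|u| = √((-8)² + 18² + 1²) = √389 ≈ 19.72
|v| = √((-5)² + (-18)² + (-20)²) = √749 ≈ 27.37
cos θ = (u·v)/(|u||v|) = -304/(19.72·27.37) ≈ -0.5632
θ = arccos(-0.5632) ≈ 124.3°

124.3°


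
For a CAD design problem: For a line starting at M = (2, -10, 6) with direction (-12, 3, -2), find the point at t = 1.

P(t) = M + t·d
  = (2 + (-12)·1, -10 + 3·1, 6 + (-2)·1)
  = (2 - 12, -10 + 3, 6 - 2)
  = (-10, -7, 4)

(-10, -7, 4)


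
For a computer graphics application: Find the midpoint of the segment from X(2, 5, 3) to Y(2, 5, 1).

M = ((x₁+x₂)/2, (y₁+y₂)/2, (z₁+z₂)/2)
  = ((2 + 2)/2, (5 + 5)/2, (3 + 1)/2)
  = (4/2, 10/2, 4/2)
  = (2, 5, 2)

(2, 5, 2)


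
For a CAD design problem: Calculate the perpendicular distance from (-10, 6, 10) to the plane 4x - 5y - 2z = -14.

distance = |a·x₀ + b·y₀ + c·z₀ - d| / √(a² + b² + c²)
  = |4·(-10) + (-5)·6 + (-2)·10 - (-14)| / √(4² + (-5)² + (-2)²)
  = |-40 - 30 - 20 + 14| / √(16 + 25 + 4)
  = |-76| / √45
  = 76 / 6.708
  ≈ 11.33

11.33


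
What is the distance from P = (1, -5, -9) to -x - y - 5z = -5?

distance = |a·x₀ + b·y₀ + c·z₀ - d| / √(a² + b² + c²)
  = |(-1)·1 + (-1)·(-5) + (-5)·(-9) - (-5)| / √((-1)² + (-1)² + (-5)²)
  = |-1 + 5 + 45 + 5| / √(1 + 1 + 25)
  = |54| / √27
  = 54 / 5.196
  ≈ 10.39

10.39


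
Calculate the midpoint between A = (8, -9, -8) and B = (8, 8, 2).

M = ((x₁+x₂)/2, (y₁+y₂)/2, (z₁+z₂)/2)
  = ((8 + 8)/2, (-9 + 8)/2, (-8 + 2)/2)
  = (16/2, -1/2, -6/2)
  = (8, -0.5, -3)

(8, -0.5, -3)


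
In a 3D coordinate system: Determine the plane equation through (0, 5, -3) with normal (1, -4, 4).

The plane through P with normal n = (a, b, c) satisfies n·(r - P) = 0,
i.e. ax + by + cz = a·x₀ + b·y₀ + c·z₀.
d = 1·0 + (-4)·5 + 4·(-3)
  = 0 - 20 - 12
  = -32
Equation: x - 4y + 4z = -32

x - 4y + 4z = -32


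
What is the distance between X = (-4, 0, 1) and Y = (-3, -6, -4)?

d = √[(x₂-x₁)² + (y₂-y₁)² + (z₂-z₁)²]
  = √[1² + (-6)² + (-5)²]
  = √[1 + 36 + 25]
  = √62
  ≈ 7.874

7.874


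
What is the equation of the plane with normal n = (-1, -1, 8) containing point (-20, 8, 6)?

The plane through P with normal n = (a, b, c) satisfies n·(r - P) = 0,
i.e. ax + by + cz = a·x₀ + b·y₀ + c·z₀.
d = (-1)·(-20) + (-1)·8 + 8·6
  = 20 - 8 + 48
  = 60
Equation: -x - y + 8z = 60

-x - y + 8z = 60


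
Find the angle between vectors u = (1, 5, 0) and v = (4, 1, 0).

u·v = 1·4 + 5·1 + 0·0 = 4 + 5 + 0 = 9
|u| = √(1² + 5² + 0²) = √26 ≈ 5.099
|v| = √(4² + 1² + 0²) = √17 ≈ 4.123
cos θ = (u·v)/(|u||v|) = 9/(5.099·4.123) ≈ 0.4281
θ = arccos(0.4281) ≈ 64.65°

64.65°


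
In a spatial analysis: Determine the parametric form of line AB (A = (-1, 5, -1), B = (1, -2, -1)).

Direction vector d = B - A = (1 + 1, -2 - 5, -1 + 1) = (2, -7, 0)
Parametric form r = A + t·d:
x = -1 + 2t, y = 5 - 7t, z = -1

x = -1 + 2t, y = 5 - 7t, z = -1


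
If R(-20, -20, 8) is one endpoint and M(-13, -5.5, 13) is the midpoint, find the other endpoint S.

S = 2M - R
  = (2·(-13) - (-20), 2·(-5.5) - (-20), 2·13 - 8)
  = (-26 + 20, -11 + 20, 26 - 8)
  = (-6, 9, 18)

(-6, 9, 18)


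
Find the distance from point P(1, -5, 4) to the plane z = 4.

distance = |a·x₀ + b·y₀ + c·z₀ - d| / √(a² + b² + c²)
  = |0·1 + 0·(-5) + 1·4 - 4| / √(0² + 0² + 1²)
  = |0 + 0 + 4 - 4| / √(0 + 0 + 1)
  = |0| / √1
  = 0 / 1
  ≈ 0

0


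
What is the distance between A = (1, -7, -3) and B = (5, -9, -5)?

d = √[(x₂-x₁)² + (y₂-y₁)² + (z₂-z₁)²]
  = √[4² + (-2)² + (-2)²]
  = √[16 + 4 + 4]
  = √24
  ≈ 4.899

4.899
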